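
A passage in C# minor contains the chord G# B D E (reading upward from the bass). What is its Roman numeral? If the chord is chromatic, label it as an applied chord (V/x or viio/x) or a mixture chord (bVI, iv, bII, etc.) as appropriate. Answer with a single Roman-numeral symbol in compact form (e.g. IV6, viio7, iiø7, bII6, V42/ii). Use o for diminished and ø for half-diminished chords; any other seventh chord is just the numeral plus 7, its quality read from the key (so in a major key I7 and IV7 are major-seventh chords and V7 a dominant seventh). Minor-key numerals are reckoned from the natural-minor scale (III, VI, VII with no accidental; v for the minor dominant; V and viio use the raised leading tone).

V65/VI

Stacked in thirds the chord is E-G#-B-D: a dominant seventh chord on E.
E is not a diatonic chord root with this quality in C# minor, but it lies a perfect fifth above A (VI), so the chord functions as an applied dominant of VI.
With G# in the bass the chord is in first inversion, so the figured bass is 65.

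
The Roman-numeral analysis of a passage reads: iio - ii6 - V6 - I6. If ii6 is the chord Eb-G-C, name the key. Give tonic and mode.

Bb major

The anchor chord is a minor triad on C, labeled ii6.
Counting down one scale step from C places the tonic on Bb; a minor triad on degree 2 is diatonic only in major.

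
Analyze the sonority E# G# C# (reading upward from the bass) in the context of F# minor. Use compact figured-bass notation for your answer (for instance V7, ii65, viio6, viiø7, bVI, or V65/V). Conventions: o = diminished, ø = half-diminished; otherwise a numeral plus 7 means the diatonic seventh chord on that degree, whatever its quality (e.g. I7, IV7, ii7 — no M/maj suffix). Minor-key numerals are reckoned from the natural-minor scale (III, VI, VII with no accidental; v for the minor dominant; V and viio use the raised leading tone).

Stacked in thirds the chord is C#-E#-G#: a major triad on C#.
C# is scale degree 5 in F# minor, and a major triad on that degree is written V.
With E# in the bass the chord is in first inversion, so the figured bass is 6.

V6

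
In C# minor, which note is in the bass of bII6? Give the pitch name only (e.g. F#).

bII in C# minor has root D; the chord is D-F#-A.
The figure 6 means first inversion — the third is in the bass.

F#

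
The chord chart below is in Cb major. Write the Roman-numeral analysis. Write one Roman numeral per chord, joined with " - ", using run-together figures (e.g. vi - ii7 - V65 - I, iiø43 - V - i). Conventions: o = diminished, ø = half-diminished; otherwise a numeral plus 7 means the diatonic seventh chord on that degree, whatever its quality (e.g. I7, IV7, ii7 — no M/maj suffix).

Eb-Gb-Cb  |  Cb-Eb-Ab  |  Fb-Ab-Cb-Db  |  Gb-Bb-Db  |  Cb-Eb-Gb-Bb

I6 - vi6 - ii65 - V - I7

Eb-Gb-Cb: root Cb is the tonic; major triad there is I6.
Cb-Eb-Ab: root Ab is the submediant; minor triad there is vi6.
Fb-Ab-Cb-Db: minor seventh chord on Db = scale degree 2 → ii65.
Gb-Bb-Db: root Gb is the dominant; major triad there is V.
Cb-Eb-Gb-Bb: root Cb is the tonic; major seventh chord there is I7.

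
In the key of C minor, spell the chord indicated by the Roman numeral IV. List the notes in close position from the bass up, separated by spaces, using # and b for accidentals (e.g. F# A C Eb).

F A C

Scale degree 4 in C minor is F; here the chord built on it is altered to a major triad. IV is the major subdominant, borrowed from the parallel major.
So the chord is F-A-C, a major triad.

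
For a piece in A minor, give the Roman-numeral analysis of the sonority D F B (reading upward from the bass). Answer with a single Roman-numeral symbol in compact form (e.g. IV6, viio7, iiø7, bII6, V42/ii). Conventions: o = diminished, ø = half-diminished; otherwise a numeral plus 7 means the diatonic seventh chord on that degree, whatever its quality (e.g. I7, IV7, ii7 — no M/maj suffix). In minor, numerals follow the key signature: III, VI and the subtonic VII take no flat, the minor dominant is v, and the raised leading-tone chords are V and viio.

The pitches B-D-F form a diminished triad rooted on B.
In A minor, B is the supertonic; the diatonic diminished triad there is iio.
With D in the bass the chord is in first inversion, so the figured bass is 6.

iio6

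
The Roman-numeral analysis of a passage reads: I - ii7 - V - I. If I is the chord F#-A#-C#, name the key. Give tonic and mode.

The anchor chord is a major triad on F#, labeled I.
If F# is scale degree 1 and the mode makes that degree carry a major triad, the tonic is F# and the mode is major.

F# major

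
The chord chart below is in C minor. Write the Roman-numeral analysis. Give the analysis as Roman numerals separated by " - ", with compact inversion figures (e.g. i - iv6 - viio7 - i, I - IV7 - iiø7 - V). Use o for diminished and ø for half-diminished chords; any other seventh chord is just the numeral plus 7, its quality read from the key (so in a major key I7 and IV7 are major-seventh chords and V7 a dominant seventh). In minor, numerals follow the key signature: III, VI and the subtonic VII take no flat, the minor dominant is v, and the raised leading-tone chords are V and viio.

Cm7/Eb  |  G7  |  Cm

Cm7/Eb: minor seventh chord on C = scale degree 1 → i65.
G7: dominant seventh chord on G = scale degree 5 → V7.
Cm: minor triad on C = scale degree 1 → i.

i65 - V7 - i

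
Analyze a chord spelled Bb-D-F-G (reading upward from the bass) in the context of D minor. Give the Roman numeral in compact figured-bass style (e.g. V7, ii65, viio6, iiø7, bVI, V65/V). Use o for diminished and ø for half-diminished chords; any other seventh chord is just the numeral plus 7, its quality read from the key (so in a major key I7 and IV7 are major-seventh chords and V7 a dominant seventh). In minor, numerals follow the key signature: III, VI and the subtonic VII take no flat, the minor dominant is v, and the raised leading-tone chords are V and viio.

The pitches G-Bb-D-F form a minor seventh chord rooted on G.
In D minor, G is the subdominant; the diatonic minor seventh chord there is iv7.
With Bb in the bass the chord is in first inversion, so the figured bass is 65.

iv65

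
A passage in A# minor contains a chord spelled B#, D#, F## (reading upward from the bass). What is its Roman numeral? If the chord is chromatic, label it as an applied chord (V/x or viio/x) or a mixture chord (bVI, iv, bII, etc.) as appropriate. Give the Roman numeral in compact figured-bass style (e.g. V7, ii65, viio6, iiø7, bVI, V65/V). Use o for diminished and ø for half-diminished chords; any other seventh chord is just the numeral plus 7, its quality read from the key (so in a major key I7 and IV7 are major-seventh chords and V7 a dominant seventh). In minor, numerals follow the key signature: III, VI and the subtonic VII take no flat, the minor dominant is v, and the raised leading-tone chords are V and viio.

Stacked in thirds the chord is B#-D#-F##: a minor triad on B#.
B# is the second degree of A# minor. This is the minor supertonic, borrowed from the parallel major (the Dorian ii).

ii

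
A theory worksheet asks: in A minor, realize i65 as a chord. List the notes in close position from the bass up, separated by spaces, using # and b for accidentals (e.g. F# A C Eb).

C E G A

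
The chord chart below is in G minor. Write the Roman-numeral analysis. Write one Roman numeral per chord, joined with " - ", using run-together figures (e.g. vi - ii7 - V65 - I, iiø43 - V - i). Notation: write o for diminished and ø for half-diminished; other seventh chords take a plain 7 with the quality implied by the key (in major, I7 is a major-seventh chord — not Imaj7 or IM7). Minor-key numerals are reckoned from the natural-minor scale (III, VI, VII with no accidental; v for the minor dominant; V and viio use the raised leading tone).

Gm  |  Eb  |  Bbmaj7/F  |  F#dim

i - VI - III43 - viio

Gm: root G is the tonic; minor triad there is i.
Eb has root Eb, degree 6 in G minor, so VI.
Bbmaj7/F has root Bb, degree 3 in G minor, so III43.
F#dim has root F#, degree 7 in G minor, so viio.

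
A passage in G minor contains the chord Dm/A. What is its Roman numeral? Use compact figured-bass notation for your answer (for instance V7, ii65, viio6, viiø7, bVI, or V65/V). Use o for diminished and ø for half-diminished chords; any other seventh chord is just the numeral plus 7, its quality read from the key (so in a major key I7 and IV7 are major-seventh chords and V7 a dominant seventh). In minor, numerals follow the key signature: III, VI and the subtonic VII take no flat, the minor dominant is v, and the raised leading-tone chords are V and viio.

Stacked in thirds the chord is D-F-A: a minor triad on D.
D is scale degree 5 in G minor, and a minor triad on that degree is written v.
With A in the bass the chord is in second inversion, so the figured bass is 64.

v64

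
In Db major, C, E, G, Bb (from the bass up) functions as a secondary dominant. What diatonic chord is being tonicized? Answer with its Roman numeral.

The chord is a dominant seventh chord on C.
A dominant resolves down a perfect fifth: C → F. In Db major, F is scale degree 3, i.e. iii.

iii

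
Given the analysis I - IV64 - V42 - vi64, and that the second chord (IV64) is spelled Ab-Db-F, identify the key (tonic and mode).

The chord Db/Ab is a major triad rooted on Db; its label is IV64.
Counting down 3 scale steps from Db places the tonic on Ab; a major triad on degree 4 is diatonic only in major.

Ab major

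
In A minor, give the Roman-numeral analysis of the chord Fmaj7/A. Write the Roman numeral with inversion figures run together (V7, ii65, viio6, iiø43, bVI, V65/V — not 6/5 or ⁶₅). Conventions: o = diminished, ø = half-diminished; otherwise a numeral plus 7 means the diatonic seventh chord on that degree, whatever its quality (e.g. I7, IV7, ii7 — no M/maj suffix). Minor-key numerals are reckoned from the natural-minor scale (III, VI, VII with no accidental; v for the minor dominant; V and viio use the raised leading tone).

Stacked in thirds the chord is F-A-C-E: a major seventh chord on F.
F is scale degree 6 in A minor, and a major seventh chord on that degree is written VI7.
With A in the bass the chord is in first inversion, so the figured bass is 65.

VI65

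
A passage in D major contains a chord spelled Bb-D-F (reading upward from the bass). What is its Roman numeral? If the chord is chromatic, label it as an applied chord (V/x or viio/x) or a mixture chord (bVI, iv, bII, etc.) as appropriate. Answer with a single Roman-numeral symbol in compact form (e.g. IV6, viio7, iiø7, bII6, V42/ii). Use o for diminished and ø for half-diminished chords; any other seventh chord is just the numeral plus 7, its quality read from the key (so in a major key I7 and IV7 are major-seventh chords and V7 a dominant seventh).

bVI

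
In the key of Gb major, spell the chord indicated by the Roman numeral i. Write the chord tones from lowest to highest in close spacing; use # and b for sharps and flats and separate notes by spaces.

Gb Bbb Db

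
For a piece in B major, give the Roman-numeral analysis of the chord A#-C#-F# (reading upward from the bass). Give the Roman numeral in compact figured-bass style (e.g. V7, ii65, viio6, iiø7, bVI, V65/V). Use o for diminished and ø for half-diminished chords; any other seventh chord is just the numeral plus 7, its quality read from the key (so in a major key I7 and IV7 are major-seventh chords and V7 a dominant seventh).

The pitches F#-A#-C# form a major triad rooted on F#.
In B major, F# is the dominant; the diatonic major triad there is V.
With A# in the bass the chord is in first inversion, so the figured bass is 6.

V6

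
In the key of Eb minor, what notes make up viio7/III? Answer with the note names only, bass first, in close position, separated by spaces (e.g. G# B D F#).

The slash marks an applied leading-tone chord: viio of III. In Eb minor, III is Gb, so the leading tone to it is F, a half step below.
Building a fully diminished seventh chord on F gives F-Ab-Cb-Ebb.

F Ab Cb Ebb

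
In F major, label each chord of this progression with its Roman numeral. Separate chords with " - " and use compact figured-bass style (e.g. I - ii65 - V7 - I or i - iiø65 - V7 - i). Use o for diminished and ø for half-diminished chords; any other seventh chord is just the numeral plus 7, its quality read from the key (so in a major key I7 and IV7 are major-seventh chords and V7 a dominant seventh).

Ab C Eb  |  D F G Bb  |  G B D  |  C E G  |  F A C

Ab-C-Eb: Ab with this quality isn't in the key; it's bIII, borrowed from the parallel minor.
D-F-G-Bb: minor seventh chord on G = scale degree 2 → ii43.
G-B-D is the secondary dominant of V (major triad on G): V/V.
C-E-G: root C is the dominant; major triad there is V.
F-A-C: major triad on F = scale degree 1 → I.

bIII - ii43 - V/V - V - I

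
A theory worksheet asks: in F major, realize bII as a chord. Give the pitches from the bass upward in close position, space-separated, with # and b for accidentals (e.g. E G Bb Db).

Scale degree 2 in F major is G; lowering it a half step gives Gb. bII is the Neapolitan chord — a major triad on the lowered second degree.
So the chord is Gb-Bb-Db, a major triad.

Gb Bb Db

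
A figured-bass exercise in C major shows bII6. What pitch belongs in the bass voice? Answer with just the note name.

bII in C major has root Db; the chord is Db-F-Ab.
The figure 6 means first inversion — the third is in the bass.

F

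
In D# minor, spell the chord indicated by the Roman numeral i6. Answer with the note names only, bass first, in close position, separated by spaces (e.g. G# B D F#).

F# A# D#

The numeral's case and figure indicate a minor triad. In D# minor its root, the first degree, is D#.
That chord is spelled D#-F#-A#.
The figured bass 6 indicates first inversion, placing the third (F#) in the bass: F#-A#-D#.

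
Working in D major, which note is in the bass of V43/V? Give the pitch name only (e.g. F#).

B

The applied chord V43/V is rooted on E: E-G#-B-D.
The figure 43 means second inversion — the fifth is in the bass.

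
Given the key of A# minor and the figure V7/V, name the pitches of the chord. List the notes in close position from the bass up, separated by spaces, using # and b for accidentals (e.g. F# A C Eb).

B# D## F## A#

V7/V is a secondary dominant — the dominant seventh of V. V in A# minor is E#, so the applied chord's root is B#, a perfect fifth above.
Building a dominant seventh chord on B# gives B#-D##-F##-A#.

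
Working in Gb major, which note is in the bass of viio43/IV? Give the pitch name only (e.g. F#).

Fb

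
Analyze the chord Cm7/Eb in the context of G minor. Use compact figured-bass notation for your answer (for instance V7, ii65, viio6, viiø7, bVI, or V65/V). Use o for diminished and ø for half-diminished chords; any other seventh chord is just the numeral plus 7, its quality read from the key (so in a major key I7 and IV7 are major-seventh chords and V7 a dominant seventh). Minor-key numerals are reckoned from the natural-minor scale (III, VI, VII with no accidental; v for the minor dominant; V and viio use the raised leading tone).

Stacked in thirds the chord is C-Eb-G-Bb: a minor seventh chord on C.
In G minor, C is the subdominant; the diatonic minor seventh chord there is iv7.
With Eb in the bass the chord is in first inversion, so the figured bass is 65.

iv65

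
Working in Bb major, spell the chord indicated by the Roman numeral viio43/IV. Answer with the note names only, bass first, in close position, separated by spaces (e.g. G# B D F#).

Ab Cb D F

The slash marks an applied leading-tone chord: viio of IV. In Bb major, IV is Eb, so the leading tone to it is D, a half step below.
Building a fully diminished seventh chord on D gives D-F-Ab-Cb.
The figured bass 43 indicates second inversion, placing the fifth (Ab) in the bass: Ab-Cb-D-F.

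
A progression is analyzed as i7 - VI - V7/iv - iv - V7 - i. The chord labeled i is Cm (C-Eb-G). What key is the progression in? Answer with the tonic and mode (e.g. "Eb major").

C minor

The anchor chord is a minor triad on C, labeled i.
If C is scale degree 1 and the mode makes that degree carry a minor triad, the tonic is C and the mode is minor.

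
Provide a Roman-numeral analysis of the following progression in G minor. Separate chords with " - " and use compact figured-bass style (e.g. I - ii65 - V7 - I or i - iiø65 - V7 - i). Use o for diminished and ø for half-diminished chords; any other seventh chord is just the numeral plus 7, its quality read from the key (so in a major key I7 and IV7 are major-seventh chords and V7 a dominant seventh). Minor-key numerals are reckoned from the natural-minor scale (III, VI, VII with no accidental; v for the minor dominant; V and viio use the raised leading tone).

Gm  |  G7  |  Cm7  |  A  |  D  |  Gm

i - V7/iv - iv7 - V/V - V - i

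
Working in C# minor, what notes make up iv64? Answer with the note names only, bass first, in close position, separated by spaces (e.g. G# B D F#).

In C# minor, scale degree 4 is F#, and the diatonic chord built there is a minor triad.
That chord is spelled F#-A-C#.
With the 64 figure the chord is in second inversion; from the bass C# upward in close position it reads C#-F#-A.

C# F# A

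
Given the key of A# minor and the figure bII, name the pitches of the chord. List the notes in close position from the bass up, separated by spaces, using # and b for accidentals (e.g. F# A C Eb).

B D# F#

bII is the Neapolitan chord — a major triad on the lowered second degree. In A# minor that root is B.
So the chord is B-D#-F#.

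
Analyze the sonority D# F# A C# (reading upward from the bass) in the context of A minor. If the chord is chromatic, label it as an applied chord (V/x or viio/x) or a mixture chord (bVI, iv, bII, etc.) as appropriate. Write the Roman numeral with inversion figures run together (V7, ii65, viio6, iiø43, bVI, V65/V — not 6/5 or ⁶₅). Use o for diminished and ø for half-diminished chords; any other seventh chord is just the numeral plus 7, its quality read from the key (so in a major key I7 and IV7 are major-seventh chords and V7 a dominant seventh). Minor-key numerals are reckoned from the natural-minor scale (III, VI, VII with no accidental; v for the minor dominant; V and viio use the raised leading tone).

Stacked in thirds the chord is D#-F#-A-C#: a half-diminished seventh chord on D#.
D# sits a half step below E (V in A minor); a diminished chord there is the applied leading-tone chord of V.

viiø7/V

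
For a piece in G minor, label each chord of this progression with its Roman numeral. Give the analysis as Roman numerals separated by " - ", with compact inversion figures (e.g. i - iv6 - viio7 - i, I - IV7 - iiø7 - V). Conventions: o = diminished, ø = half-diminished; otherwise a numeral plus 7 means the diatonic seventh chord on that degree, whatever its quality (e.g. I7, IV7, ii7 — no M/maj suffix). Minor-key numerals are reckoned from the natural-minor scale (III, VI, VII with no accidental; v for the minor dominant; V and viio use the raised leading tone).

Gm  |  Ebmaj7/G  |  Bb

Gm: root G is the tonic; minor triad there is i.
Ebmaj7/G: major seventh chord on Eb = scale degree 6 → VI65.
Bb has root Bb, degree 3 in G minor, so III.

i - VI65 - III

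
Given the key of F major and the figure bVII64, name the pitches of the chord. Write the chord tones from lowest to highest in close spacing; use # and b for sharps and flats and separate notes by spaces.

bVII64 is a major triad on the lowered seventh degree (the subtonic), borrowed from the parallel minor. In F major that root is Eb.
So the chord is Eb-G-Bb, a major triad.
The figured bass 64 indicates second inversion, placing the fifth (Bb) in the bass: Bb-Eb-G.

Bb Eb G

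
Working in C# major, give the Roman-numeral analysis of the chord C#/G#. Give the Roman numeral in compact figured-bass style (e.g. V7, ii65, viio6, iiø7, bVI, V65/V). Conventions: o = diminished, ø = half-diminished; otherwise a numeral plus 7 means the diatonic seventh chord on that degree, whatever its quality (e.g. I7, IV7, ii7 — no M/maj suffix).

The pitches C#-E#-G# form a major triad rooted on C#.
In C# major, C# is the tonic; the diatonic major triad there is I.
With G# in the bass the chord is in second inversion, so the figured bass is 64.

I64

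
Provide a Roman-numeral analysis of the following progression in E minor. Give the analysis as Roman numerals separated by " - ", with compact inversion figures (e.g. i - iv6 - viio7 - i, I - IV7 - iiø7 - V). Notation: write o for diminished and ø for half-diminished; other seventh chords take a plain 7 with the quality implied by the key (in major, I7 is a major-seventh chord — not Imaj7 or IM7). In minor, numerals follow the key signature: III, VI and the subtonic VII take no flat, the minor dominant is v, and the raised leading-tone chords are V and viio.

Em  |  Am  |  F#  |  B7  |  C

i - iv - V/V - V7 - VI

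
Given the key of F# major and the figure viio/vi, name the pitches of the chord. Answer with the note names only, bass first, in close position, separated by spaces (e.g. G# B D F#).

viio/vi is a secondary leading-tone chord. The target vi is D# in F# major; the applied chord is rooted a semitone below, on C##.
Building a diminished triad on C## gives C##-E#-G#.

C## E# G#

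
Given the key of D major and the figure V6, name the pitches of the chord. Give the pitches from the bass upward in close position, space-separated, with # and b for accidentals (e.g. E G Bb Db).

C# E A

In D major, scale degree 5 is A, and the diatonic chord built there is a major triad.
Stacking thirds from A gives A-C#-E.
The figured bass 6 indicates first inversion, placing the third (C#) in the bass: C#-E-A.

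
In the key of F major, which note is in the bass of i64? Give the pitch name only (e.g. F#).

i in F major has root F; the chord is F-Ab-C.
The figure 64 means second inversion — the fifth is in the bass.

C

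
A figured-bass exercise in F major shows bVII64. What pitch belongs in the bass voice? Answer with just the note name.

bVII in F major has root Eb; the chord is Eb-G-Bb.
The figure 64 means second inversion — the fifth is in the bass.

Bb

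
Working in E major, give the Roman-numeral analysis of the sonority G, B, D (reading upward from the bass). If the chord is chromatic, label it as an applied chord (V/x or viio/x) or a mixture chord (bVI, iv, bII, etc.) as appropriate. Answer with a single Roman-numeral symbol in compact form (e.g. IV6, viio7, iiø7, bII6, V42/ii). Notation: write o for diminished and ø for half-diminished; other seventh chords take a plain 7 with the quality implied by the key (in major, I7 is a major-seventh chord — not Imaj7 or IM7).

bIII

Stacked in thirds the chord is G-B-D: a major triad on G.
G is the lowered third degree of E major (diatonic 3 would be G#). This is a major triad on the lowered third degree, borrowed from the parallel minor.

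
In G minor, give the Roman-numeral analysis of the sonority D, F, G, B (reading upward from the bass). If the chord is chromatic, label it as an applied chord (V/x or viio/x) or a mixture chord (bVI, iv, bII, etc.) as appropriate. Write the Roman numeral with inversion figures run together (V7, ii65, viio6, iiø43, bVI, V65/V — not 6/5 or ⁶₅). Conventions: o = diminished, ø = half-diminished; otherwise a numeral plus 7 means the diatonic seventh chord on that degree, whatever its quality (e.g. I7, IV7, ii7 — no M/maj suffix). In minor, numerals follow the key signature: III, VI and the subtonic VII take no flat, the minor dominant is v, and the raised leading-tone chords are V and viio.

The pitches G-B-D-F form a dominant seventh chord rooted on G.
G is not a diatonic chord root with this quality in G minor, but it lies a perfect fifth above C (iv), so the chord functions as an applied dominant of iv.
With D in the bass the chord is in second inversion, so the figured bass is 43.

V43/iv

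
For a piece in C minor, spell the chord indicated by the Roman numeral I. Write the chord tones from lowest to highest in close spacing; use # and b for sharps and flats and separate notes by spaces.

C E G

Scale degree 1 in C minor is C; here the chord built on it is altered to a major triad. I is the major tonic (Picardy third), borrowed from the parallel major.
So the chord is C-E-G.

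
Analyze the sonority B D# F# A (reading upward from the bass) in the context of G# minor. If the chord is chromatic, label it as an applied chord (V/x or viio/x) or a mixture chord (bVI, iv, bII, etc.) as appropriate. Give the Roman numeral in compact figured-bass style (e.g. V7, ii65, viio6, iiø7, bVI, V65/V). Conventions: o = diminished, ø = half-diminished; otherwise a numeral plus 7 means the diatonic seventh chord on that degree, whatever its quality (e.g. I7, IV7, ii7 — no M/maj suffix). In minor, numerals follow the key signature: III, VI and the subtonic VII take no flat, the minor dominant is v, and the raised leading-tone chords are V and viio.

Stacked in thirds the chord is B-D#-F#-A: a dominant seventh chord on B.
B is not a diatonic chord root with this quality in G# minor, but it lies a perfect fifth above E (VI), so the chord functions as an applied dominant of VI.

V7/VI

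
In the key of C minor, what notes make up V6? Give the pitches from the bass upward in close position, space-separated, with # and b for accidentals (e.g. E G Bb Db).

B D G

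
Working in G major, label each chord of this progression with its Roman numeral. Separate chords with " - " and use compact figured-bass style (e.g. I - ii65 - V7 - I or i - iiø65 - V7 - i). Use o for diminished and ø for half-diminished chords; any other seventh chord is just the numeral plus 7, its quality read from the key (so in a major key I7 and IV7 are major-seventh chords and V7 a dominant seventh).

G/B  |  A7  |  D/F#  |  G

I6 - V7/V - V6 - I

G/B has root G, degree 1 in G major, so I6.
A7 is the secondary dominant of V (dominant seventh chord on A): V7/V.
D/F# has root D, degree 5 in G major, so V6.
G: major triad on G = scale degree 1 → I.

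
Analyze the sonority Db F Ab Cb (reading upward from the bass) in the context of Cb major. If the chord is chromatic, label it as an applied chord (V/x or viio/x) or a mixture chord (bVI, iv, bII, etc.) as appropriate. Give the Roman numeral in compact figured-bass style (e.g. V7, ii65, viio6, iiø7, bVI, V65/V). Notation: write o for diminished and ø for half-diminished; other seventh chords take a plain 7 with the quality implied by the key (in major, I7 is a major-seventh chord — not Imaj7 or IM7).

V7/V

Stacked in thirds the chord is Db-F-Ab-Cb: a dominant seventh chord on Db.
Db is not a diatonic chord root with this quality in Cb major, but it lies a perfect fifth above Gb (V), so the chord functions as an applied dominant of V.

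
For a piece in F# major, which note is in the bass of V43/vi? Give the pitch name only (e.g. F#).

E#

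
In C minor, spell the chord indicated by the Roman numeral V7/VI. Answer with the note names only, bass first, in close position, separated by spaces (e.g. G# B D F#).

Eb G Bb Db

V7/VI is a secondary dominant — the dominant seventh of VI. VI in C minor is Ab, so the applied chord's root is Eb, a perfect fifth above.
Building a dominant seventh chord on Eb gives Eb-G-Bb-Db.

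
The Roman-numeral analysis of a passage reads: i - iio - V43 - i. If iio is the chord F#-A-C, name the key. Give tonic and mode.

E minor

The anchor chord is a diminished triad on F#, labeled iio.
iio on F# implies F# is the supertonic; that puts the tonic at E, and the lowercase numeral fits minor mode.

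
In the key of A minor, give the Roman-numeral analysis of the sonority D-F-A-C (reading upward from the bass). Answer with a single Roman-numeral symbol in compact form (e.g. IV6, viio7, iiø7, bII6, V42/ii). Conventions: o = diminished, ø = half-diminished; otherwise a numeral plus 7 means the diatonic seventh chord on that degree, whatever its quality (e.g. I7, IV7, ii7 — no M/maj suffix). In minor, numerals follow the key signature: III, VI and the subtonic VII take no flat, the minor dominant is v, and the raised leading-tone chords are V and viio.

iv7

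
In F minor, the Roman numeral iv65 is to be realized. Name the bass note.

Db

iv in F minor has root Bb; the chord is Bb-Db-F-Ab.
The figure 65 means first inversion — the third is in the bass.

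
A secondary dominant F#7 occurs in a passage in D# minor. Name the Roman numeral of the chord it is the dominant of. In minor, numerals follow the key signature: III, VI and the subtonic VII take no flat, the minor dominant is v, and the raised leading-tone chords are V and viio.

VI

The chord is a dominant seventh chord on F#.
A dominant resolves down a perfect fifth: F# → B. In D# minor, B is scale degree 6, i.e. VI.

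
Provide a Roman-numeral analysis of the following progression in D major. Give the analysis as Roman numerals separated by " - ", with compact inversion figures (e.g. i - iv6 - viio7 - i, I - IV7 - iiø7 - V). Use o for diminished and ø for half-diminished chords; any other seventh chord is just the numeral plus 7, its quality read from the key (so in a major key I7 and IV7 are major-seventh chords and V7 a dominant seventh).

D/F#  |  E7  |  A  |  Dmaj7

I6 - V7/V - V - I7

D/F#: root D is the tonic; major triad there is I6.
E7: chromatic; E is V of V, so V7/V.
A has root A, degree 5 in D major, so V.
Dmaj7: root D is the tonic; major seventh chord there is I7.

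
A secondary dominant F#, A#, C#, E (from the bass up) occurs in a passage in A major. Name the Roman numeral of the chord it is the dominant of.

The chord is a dominant seventh chord on F#.
A dominant resolves down a perfect fifth: F# → B. In A major, B is scale degree 2, i.e. ii.

ii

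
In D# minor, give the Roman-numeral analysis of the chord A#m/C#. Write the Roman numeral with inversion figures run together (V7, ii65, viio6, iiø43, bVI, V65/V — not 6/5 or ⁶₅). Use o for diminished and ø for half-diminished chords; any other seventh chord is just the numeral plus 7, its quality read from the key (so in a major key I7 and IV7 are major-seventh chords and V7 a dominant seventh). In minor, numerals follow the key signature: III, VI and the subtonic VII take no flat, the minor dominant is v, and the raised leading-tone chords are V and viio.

v6

The pitches A#-C#-E# form a minor triad rooted on A#.
In D# minor, A# is the dominant; the diatonic minor triad there is v.
With C# in the bass the chord is in first inversion, so the figured bass is 6.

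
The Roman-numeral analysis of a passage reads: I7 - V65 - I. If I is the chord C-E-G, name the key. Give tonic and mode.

The anchor chord is a major triad on C, labeled I.
If C is scale degree 1 and the mode makes that degree carry a major triad, the tonic is C and the mode is major.

C major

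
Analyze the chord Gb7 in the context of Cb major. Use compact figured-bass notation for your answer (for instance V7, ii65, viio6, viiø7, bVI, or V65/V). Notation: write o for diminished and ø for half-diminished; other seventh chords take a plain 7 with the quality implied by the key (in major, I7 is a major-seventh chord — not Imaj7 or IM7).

V7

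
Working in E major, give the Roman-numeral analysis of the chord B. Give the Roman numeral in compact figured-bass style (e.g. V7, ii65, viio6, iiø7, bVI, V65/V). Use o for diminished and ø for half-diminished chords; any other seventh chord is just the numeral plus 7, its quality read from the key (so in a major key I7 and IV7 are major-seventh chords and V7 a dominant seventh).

V

Stacked in thirds the chord is B-D#-F#: a major triad on B.
In E major, B is the dominant; the diatonic major triad there is V.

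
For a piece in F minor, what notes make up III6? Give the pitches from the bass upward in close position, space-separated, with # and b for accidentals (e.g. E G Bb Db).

C Eb Ab

The numeral's case and figure indicate a major triad. In F minor its root, the third degree, is Ab.
That chord is spelled Ab-C-Eb.
The figured bass 6 indicates first inversion, placing the third (C) in the bass: C-Eb-Ab.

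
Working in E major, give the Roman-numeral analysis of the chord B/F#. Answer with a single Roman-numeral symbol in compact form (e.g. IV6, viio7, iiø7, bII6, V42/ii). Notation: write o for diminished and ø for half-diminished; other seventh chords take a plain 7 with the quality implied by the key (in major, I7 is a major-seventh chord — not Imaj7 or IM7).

The pitches B-D#-F# form a major triad rooted on B.
In E major, B is the dominant; the diatonic major triad there is V.
With F# in the bass the chord is in second inversion, so the figured bass is 64.

V64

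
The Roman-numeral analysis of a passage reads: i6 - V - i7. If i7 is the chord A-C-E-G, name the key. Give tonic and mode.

The chord Am7 is a minor seventh chord rooted on A; its label is i7.
If A is scale degree 1 and the mode makes that degree carry a minor seventh chord, the tonic is A and the mode is minor.

A minor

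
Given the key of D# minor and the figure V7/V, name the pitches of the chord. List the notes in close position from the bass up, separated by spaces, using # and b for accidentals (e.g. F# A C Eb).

E# G## B# D#

V7/V is a secondary dominant — the dominant seventh of V. V in D# minor is A#, so the applied chord's root is E#, a perfect fifth above.
Building a dominant seventh chord on E# gives E#-G##-B#-D#.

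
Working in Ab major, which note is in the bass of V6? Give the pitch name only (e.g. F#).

V in Ab major has root Eb; the chord is Eb-G-Bb.
The figure 6 means first inversion — the third is in the bass.

G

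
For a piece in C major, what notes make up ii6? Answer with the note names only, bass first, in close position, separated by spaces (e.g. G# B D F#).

The numeral's case and figure indicate a minor triad. In C major its root, scale degree 2, is D.
Stacking thirds from D gives D-F-A.
The figured bass 6 indicates first inversion, placing the third (F) in the bass: F-A-D.

F A D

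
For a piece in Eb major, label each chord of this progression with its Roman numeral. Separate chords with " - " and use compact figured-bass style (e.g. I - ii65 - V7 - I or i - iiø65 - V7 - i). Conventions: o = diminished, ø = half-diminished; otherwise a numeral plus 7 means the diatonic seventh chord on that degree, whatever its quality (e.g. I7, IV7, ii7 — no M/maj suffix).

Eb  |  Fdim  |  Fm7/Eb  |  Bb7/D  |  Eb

Eb: root Eb is the tonic; major triad there is I.
Fdim: F with this quality isn't in the key; it's iio, borrowed from the parallel minor.
Fm7/Eb: minor seventh chord on F = scale degree 2 → ii42.
Bb7/D: dominant seventh chord on Bb = scale degree 5 → V65.
Eb: root Eb is the tonic; major triad there is I.

I - iio - ii42 - V65 - I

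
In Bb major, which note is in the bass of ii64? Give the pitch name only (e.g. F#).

G

ii in Bb major has root C; the chord is C-Eb-G.
The figure 64 means second inversion — the fifth is in the bass.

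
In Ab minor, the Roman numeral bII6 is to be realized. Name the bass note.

Db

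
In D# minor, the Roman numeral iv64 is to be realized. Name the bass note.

D#

iv in D# minor has root G#; the chord is G#-B-D#.
The figure 64 means second inversion — the fifth is in the bass.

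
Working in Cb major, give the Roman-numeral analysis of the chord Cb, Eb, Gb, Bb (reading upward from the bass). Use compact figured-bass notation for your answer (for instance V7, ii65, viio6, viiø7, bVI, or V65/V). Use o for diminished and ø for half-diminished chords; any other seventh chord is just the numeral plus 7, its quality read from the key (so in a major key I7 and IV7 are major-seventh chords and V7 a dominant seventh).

I7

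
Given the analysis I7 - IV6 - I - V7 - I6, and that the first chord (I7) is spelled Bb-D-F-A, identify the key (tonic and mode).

Bb major

The chord Bbmaj7 is a major seventh chord rooted on Bb; its label is I7.
If Bb is scale degree 1 and the mode makes that degree carry a major seventh chord, the tonic is Bb and the mode is major.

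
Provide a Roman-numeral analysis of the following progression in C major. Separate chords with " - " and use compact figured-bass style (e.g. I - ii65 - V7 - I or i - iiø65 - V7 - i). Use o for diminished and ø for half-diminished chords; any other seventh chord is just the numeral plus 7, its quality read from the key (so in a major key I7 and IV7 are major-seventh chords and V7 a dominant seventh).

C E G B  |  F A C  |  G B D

C-E-G-B has root C, degree 1 in C major, so I7.
F-A-C: major triad on F = scale degree 4 → IV.
G-B-D: root G is the dominant; major triad there is V.

I7 - IV - V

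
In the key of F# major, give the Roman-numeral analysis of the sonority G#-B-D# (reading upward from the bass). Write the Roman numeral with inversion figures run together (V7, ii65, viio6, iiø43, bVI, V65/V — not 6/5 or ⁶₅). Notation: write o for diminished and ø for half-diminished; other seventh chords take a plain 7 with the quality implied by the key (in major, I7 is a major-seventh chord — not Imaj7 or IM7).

Stacked in thirds the chord is G#-B-D#: a minor triad on G#.
G# is scale degree 2 in F# major, and a minor triad on that degree is written ii.

ii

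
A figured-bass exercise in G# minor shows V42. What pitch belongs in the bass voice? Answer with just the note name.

C#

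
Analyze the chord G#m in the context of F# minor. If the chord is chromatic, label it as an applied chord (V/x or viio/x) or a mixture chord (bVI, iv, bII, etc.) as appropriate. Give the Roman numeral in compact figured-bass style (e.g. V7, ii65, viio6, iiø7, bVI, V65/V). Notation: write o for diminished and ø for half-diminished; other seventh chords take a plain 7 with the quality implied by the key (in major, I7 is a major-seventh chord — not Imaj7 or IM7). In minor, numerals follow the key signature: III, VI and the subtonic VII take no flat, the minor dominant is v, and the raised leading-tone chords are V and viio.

Stacked in thirds the chord is G#-B-D#: a minor triad on G#.
G# is the second degree of F# minor. This is the minor supertonic, borrowed from the parallel major (the Dorian ii).

ii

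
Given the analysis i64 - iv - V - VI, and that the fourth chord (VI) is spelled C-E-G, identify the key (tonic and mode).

E minor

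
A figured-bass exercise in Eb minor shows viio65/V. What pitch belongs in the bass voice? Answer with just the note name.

The applied chord viio65/V is rooted on A: A-C-Eb-Gb.
The figure 65 means first inversion — the third is in the bass.

C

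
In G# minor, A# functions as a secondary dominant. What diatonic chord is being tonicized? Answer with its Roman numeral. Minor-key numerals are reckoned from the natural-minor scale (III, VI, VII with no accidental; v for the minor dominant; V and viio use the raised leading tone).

V

The chord is a major triad on A#.
A dominant resolves down a perfect fifth: A# → D#. In G# minor, D# is scale degree 5, i.e. V.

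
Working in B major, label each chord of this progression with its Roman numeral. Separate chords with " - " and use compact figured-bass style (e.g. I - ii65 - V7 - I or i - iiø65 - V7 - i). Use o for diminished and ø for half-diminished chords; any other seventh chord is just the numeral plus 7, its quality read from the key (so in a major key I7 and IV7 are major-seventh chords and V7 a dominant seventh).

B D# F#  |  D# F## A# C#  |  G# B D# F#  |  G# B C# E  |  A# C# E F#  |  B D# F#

I - V7/vi - vi7 - ii43 - V65 - I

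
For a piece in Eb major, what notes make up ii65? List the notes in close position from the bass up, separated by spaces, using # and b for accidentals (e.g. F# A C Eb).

In Eb major, the supertonic is F, and the diatonic chord built there is a minor seventh chord.
Stacking thirds from F gives F-Ab-C-Eb.
With the 65 figure the chord is in first inversion; from the bass Ab upward in close position it reads Ab-C-Eb-F.

Ab C Eb F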